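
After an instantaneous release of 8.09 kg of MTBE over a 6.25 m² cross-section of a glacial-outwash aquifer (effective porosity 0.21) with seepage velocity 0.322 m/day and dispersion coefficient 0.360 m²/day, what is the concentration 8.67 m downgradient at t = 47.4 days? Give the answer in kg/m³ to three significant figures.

0.223 kg/m³

For an instantaneous plane source, C(x,t) = M/(n_e·A·√(4πDt)) · exp(−(x−vt)²/(4Dt)), with n_e·A the pore (flow) area.
Plume center vt = 0.322 × 47.4 = 15.2628 m, so the well at 8.67 m is 6.5928 m upgradient of the peak.
√(4πDt) = 14.64 m, giving peak height M/(n_e·A·√(4πDt)) = 8.09/(0.21 × 6.25 × 14.64) = 0.4210 kg/m³.
(x−vt)²/(4Dt) = (-6.5928)²/(4 × 0.360 × 47.4) = 0.6368; exp(−0.6368) = 0.5290.
C = 0.4210 × 0.5290 = 0.223 kg/m³.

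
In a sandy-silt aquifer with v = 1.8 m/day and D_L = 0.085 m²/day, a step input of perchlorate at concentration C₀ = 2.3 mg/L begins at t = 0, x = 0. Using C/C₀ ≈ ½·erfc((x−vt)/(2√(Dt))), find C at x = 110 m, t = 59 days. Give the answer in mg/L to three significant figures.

For a continuous step input, C/C₀ ≈ ½·erfc((x−vt)/(2√(Dt))).
vt = 1.8 × 59 = 106.2 m and 2√(Dt) = 2√(0.085 × 59) = 4.479 m.
Argument (x−vt)/(2√(Dt)) = (110 − 106.2)/4.479 = 0.8484; ½·erfc(0.8484) = 0.1151.
C = 2.3 × 0.1151 = 0.265 mg/L.

0.265 mg/L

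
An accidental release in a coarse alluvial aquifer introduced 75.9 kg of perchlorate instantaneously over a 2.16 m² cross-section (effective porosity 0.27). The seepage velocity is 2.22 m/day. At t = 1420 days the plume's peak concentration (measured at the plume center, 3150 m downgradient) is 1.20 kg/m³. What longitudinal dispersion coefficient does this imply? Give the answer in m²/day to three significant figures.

At the plume center C_max = M/(n_e·A·√(4πDt)), so D = M²/(4πt·(n_e·A·C_max)²).
n_e·A·C_max = 0.27 × 2.16 × 1.20 = 0.6998 kg/m.
D = 75.9²/(4π × 1420 × 0.6998²) = 0.659 m²/day.

0.659 m²/day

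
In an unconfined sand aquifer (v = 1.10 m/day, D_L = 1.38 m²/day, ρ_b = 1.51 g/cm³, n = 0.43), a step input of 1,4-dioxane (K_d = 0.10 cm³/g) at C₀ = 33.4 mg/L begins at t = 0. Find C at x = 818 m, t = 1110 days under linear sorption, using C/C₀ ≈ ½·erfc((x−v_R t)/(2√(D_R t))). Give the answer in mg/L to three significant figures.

Retardation factor R = 1 + ρ_b·K_d/n = 1 + 1.51 × 0.10/0.43 = 1.351.
Sorption retards both mechanisms: v_R = v/R = 0.8142 m/day, D_R = D/R = 1.021 m²/day.
v_R·t = 0.8142 × 1110 = 903.762 m; 2√(D_R t) = 67.33 m; argument = (818 − 903.762)/67.33 = -1.274.
C = C₀ × ½·erfc(-1.274) = 33.4 × 0.9642 = 32.2 mg/L.

32.2 mg/L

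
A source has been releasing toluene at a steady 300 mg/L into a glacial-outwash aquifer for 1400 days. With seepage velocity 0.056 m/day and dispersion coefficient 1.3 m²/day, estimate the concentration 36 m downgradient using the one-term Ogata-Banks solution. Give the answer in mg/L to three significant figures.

For a continuous step input, C/C₀ ≈ ½·erfc((x−vt)/(2√(Dt))).
vt = 0.056 × 1400 = 78.4 m and 2√(Dt) = 2√(1.3 × 1400) = 85.32 m.
Argument (x−vt)/(2√(Dt)) = (36 − 78.4)/85.32 = -0.4970; ½·erfc(-0.4970) = 0.7589.
C = 300 × 0.7589 = 228 mg/L.

228 mg/L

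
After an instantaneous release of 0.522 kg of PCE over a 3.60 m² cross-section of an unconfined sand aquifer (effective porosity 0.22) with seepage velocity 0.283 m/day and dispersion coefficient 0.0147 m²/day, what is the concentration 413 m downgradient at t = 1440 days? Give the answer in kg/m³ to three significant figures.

For an instantaneous plane source, C(x,t) = M/(n_e·A·√(4πDt)) · exp(−(x−vt)²/(4Dt)), with n_e·A the pore (flow) area.
Plume center vt = 0.283 × 1440 = 407.52 m, so the well at 413 m is 5.48 m downgradient of the peak.
√(4πDt) = 16.31 m, giving peak height M/(n_e·A·√(4πDt)) = 0.522/(0.22 × 3.60 × 16.31) = 0.04041 kg/m³.
(x−vt)²/(4Dt) = (5.48)²/(4 × 0.0147 × 1440) = 0.3547; exp(−0.3547) = 0.7014.
C = 0.04041 × 0.7014 = 0.0283 kg/m³.

0.0283 kg/m³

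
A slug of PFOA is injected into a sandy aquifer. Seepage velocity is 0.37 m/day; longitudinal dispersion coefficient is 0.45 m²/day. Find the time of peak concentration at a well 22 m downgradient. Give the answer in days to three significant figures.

56.3 days

For the 1D instantaneous-source solution, setting ∂C/∂t = 0 at fixed x gives v²t² + 2Dt − x² = 0, so t = (√(D² + v²x²) − D)/v².
√(D² + v²x²) = √(0.45² + 0.37² × 22²) = 8.152; v² = 0.1369.
t = (8.152 − 0.45)/0.1369 = 56.3 days (vs. the pure-advection estimate x/v = 59.5 d).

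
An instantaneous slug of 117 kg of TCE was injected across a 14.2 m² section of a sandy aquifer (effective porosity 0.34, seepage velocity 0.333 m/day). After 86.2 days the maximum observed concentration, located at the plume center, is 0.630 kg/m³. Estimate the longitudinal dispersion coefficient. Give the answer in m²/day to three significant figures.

At the plume center C_max = M/(n_e·A·√(4πDt)), so D = M²/(4πt·(n_e·A·C_max)²).
n_e·A·C_max = 0.34 × 14.2 × 0.630 = 3.042 kg/m.
D = 117²/(4π × 86.2 × 3.042²) = 1.37 m²/day.

1.37 m²/day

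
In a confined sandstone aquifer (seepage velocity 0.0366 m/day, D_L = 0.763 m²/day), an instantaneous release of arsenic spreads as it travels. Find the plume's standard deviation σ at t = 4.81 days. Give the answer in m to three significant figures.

2.71 m

Dispersive spreading gives a Gaussian with σ² = 2Dt; advection only shifts the center.
σ = √(2 × 0.763 × 4.81) = 2.71 m.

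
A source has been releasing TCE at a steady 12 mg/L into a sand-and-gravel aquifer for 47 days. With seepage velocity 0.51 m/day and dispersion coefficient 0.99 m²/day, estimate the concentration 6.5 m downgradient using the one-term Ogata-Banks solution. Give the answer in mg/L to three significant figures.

For a continuous step input, C/C₀ ≈ ½·erfc((x−vt)/(2√(Dt))).
vt = 0.51 × 47 = 23.97 m and 2√(Dt) = 2√(0.99 × 47) = 13.64 m.
Argument (x−vt)/(2√(Dt)) = (6.5 − 23.97)/13.64 = -1.281; ½·erfc(-1.281) = 0.9650.
C = 12 × 0.9650 = 11.6 mg/L.

11.6 mg/L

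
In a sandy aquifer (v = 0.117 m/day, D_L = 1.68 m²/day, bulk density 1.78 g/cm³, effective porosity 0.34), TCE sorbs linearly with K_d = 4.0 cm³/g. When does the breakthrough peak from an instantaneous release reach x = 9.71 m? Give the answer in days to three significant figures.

Retardation factor R = 1 + ρ_b·K_d/n = 1 + 1.78 × 4.0/0.34 = 21.94.
Sorption retards both mechanisms: v_R = v/R = 0.005333 m/day, D_R = D/R = 0.07657 m²/day.
Peak time from v_R²t² + 2D_R t − x² = 0: t = (√(D_R² + v_R²x²) − D_R)/v_R².
√(D_R² + v_R²x²) = √(0.07657² + 0.005333² × 9.71²) = 0.09244; v_R² = 2.844e-05.
t = (0.09244 − 0.07657)/2.844e-05 = 558 days.

558 days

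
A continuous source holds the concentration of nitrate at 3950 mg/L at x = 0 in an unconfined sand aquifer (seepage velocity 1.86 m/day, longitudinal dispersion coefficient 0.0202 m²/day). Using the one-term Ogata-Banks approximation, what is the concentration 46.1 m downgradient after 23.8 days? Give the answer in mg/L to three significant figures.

For a continuous step input, C/C₀ ≈ ½·erfc((x−vt)/(2√(Dt))).
vt = 1.86 × 23.8 = 44.268 m and 2√(Dt) = 2√(0.0202 × 23.8) = 1.387 m.
Argument (x−vt)/(2√(Dt)) = (46.1 − 44.268)/1.387 = 1.321; ½·erfc(1.321) = 0.03087.
C = 3950 × 0.03087 = 122 mg/L.

122 mg/L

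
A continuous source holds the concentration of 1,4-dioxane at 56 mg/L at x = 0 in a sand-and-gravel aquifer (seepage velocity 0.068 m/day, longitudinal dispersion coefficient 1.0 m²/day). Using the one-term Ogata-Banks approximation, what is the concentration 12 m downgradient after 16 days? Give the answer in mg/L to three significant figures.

For a continuous step input, C/C₀ ≈ ½·erfc((x−vt)/(2√(Dt))).
vt = 0.068 × 16 = 1.088 m and 2√(Dt) = 2√(1.0 × 16) = 8.000 m.
Argument (x−vt)/(2√(Dt)) = (12 − 1.088)/8.000 = 1.364; ½·erfc(1.364) = 0.02687.
C = 56 × 0.02687 = 1.50 mg/L.

1.50 mg/L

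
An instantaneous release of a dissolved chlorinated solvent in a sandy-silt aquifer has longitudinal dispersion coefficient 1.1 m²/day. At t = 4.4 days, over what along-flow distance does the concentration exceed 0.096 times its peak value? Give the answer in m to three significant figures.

The plume is Gaussian with σ = √(2Dt) = √(2 × 1.1 × 4.4) = 3.111 m.
C/C_peak = exp(−Δx²/(2σ²)) = 0.096 ⇒ Δx = σ·√(−2 ln 0.096) = 3.111 × 2.165 = 6.735 m.
Width = 2Δx = 13.5 m.

13.5 m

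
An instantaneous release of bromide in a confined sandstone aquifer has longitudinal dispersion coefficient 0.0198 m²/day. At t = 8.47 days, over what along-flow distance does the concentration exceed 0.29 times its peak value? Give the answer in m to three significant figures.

The plume is Gaussian with σ = √(2Dt) = √(2 × 0.0198 × 8.47) = 0.5791 m.
C/C_peak = exp(−Δx²/(2σ²)) = 0.29 ⇒ Δx = σ·√(−2 ln 0.29) = 0.5791 × 1.573 = 0.9109 m.
Width = 2Δx = 1.82 m.

1.82 m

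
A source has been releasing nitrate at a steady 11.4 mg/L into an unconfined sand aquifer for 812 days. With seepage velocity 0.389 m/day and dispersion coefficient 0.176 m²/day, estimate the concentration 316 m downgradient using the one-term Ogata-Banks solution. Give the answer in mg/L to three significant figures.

For a continuous step input, C/C₀ ≈ ½·erfc((x−vt)/(2√(Dt))).
vt = 0.389 × 812 = 315.868 m and 2√(Dt) = 2√(0.176 × 812) = 23.91 m.
Argument (x−vt)/(2√(Dt)) = (316 − 315.868)/23.91 = 0.005521; ½·erfc(0.005521) = 0.4969.
C = 11.4 × 0.4969 = 5.66 mg/L.

5.66 mg/L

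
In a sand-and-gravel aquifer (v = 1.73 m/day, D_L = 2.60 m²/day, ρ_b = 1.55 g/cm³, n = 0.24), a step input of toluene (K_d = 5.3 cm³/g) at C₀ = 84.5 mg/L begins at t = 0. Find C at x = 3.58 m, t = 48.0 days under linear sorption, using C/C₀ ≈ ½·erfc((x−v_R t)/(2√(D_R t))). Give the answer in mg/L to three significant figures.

27.3 mg/L

Retardation factor R = 1 + ρ_b·K_d/n = 1 + 1.55 × 5.3/0.24 = 35.23.
Sorption retards both mechanisms: v_R = v/R = 0.04911 m/day, D_R = D/R = 0.07380 m²/day.
v_R·t = 0.04911 × 48.0 = 2.35728 m; 2√(D_R t) = 3.764 m; argument = (3.58 − 2.35728)/3.764 = 0.3248.
C = C₀ × ½·erfc(0.3248) = 84.5 × 0.3230 = 27.3 mg/L.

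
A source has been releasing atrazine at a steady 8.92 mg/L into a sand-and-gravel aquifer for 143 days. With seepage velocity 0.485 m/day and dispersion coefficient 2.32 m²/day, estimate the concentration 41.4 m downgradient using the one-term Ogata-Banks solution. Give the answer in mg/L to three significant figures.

7.68 mg/L

For a continuous step input, C/C₀ ≈ ½·erfc((x−vt)/(2√(Dt))).
vt = 0.485 × 143 = 69.355 m and 2√(Dt) = 2√(2.32 × 143) = 36.43 m.
Argument (x−vt)/(2√(Dt)) = (41.4 − 69.355)/36.43 = -0.7674; ½·erfc(-0.7674) = 0.8611.
C = 8.92 × 0.8611 = 7.68 mg/L.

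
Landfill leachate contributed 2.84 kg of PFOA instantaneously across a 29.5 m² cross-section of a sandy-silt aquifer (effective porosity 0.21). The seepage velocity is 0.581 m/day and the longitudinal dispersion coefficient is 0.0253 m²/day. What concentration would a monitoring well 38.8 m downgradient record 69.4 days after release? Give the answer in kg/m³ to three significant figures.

For an instantaneous plane source, C(x,t) = M/(n_e·A·√(4πDt)) · exp(−(x−vt)²/(4Dt)), with n_e·A the pore (flow) area.
Plume center vt = 0.581 × 69.4 = 40.3214 m, so the well at 38.8 m is 1.5214 m upgradient of the peak.
√(4πDt) = 4.697 m, giving peak height M/(n_e·A·√(4πDt)) = 2.84/(0.21 × 29.5 × 4.697) = 0.09760 kg/m³.
(x−vt)²/(4Dt) = (-1.5214)²/(4 × 0.0253 × 69.4) = 0.3296; exp(−0.3296) = 0.7192.
C = 0.09760 × 0.7192 = 0.0702 kg/m³.

0.0702 kg/m³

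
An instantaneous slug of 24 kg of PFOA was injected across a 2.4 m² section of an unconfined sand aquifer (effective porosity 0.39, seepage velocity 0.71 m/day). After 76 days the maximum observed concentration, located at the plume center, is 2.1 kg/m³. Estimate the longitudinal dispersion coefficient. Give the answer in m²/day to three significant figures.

At the plume center C_max = M/(n_e·A·√(4πDt)), so D = M²/(4πt·(n_e·A·C_max)²).
n_e·A·C_max = 0.39 × 2.4 × 2.1 = 1.966 kg/m.
D = 24²/(4π × 76 × 1.966²) = 0.156 m²/day.

0.156 m²/day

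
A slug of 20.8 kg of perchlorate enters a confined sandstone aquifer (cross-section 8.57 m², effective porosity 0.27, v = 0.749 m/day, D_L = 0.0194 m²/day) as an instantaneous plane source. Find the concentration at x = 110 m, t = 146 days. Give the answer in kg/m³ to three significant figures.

1.45 kg/m³

For an instantaneous plane source, C(x,t) = M/(n_e·A·√(4πDt)) · exp(−(x−vt)²/(4Dt)), with n_e·A the pore (flow) area.
Plume center vt = 0.749 × 146 = 109.354 m, so the well at 110 m is 0.646 m downgradient of the peak.
√(4πDt) = 5.966 m, giving peak height M/(n_e·A·√(4πDt)) = 20.8/(0.27 × 8.57 × 5.966) = 1.507 kg/m³.
(x−vt)²/(4Dt) = (0.646)²/(4 × 0.0194 × 146) = 0.03683; exp(−0.03683) = 0.9638.
C = 1.507 × 0.9638 = 1.45 kg/m³.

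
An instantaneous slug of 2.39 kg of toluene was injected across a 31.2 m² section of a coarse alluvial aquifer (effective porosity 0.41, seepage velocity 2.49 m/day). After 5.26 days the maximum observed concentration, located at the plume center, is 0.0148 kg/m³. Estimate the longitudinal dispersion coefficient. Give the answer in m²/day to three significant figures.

At the plume center C_max = M/(n_e·A·√(4πDt)), so D = M²/(4πt·(n_e·A·C_max)²).
n_e·A·C_max = 0.41 × 31.2 × 0.0148 = 0.1893 kg/m.
D = 2.39²/(4π × 5.26 × 0.1893²) = 2.41 m²/day.

2.41 m²/day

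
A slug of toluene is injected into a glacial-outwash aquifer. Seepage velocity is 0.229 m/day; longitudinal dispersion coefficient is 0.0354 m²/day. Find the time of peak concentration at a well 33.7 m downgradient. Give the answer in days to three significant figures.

146 days

For the 1D instantaneous-source solution, setting ∂C/∂t = 0 at fixed x gives v²t² + 2Dt − x² = 0, so t = (√(D² + v²x²) − D)/v².
√(D² + v²x²) = √(0.0354² + 0.229² × 33.7²) = 7.717; v² = 0.052441.
t = (7.717 − 0.0354)/0.052441 = 146 days (vs. the pure-advection estimate x/v = 147 d).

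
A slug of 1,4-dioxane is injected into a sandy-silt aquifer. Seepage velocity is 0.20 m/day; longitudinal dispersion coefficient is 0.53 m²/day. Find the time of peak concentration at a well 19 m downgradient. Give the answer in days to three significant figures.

For the 1D instantaneous-source solution, setting ∂C/∂t = 0 at fixed x gives v²t² + 2Dt − x² = 0, so t = (√(D² + v²x²) − D)/v².
√(D² + v²x²) = √(0.53² + 0.20² × 19²) = 3.837; v² = 0.04.
t = (3.837 − 0.53)/0.04 = 82.7 days (vs. the pure-advection estimate x/v = 95.0 d).

82.7 days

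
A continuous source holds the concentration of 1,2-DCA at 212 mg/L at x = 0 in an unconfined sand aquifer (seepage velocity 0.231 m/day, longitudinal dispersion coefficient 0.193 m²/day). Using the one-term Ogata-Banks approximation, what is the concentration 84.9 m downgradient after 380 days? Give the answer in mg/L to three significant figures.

126 mg/L

For a continuous step input, C/C₀ ≈ ½·erfc((x−vt)/(2√(Dt))).
vt = 0.231 × 380 = 87.78 m and 2√(Dt) = 2√(0.193 × 380) = 17.13 m.
Argument (x−vt)/(2√(Dt)) = (84.9 − 87.78)/17.13 = -0.1681; ½·erfc(-0.1681) = 0.5940.
C = 212 × 0.5940 = 126 mg/L.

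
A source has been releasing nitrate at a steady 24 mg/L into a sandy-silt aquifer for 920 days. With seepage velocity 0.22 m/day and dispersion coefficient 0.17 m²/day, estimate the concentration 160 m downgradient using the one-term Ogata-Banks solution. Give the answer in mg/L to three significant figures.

For a continuous step input, C/C₀ ≈ ½·erfc((x−vt)/(2√(Dt))).
vt = 0.22 × 920 = 202.4 m and 2√(Dt) = 2√(0.17 × 920) = 25.01 m.
Argument (x−vt)/(2√(Dt)) = (160 − 202.4)/25.01 = -1.695; ½·erfc(-1.695) = 0.9917.
C = 24 × 0.9917 = 23.8 mg/L.

23.8 mg/L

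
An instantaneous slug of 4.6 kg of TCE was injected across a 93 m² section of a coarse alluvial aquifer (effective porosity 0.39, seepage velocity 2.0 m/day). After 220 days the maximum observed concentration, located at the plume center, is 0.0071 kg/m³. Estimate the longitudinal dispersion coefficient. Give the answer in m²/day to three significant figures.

0.115 m²/day

At the plume center C_max = M/(n_e·A·√(4πDt)), so D = M²/(4πt·(n_e·A·C_max)²).
n_e·A·C_max = 0.39 × 93 × 0.0071 = 0.2575 kg/m.
D = 4.6²/(4π × 220 × 0.2575²) = 0.115 m²/day.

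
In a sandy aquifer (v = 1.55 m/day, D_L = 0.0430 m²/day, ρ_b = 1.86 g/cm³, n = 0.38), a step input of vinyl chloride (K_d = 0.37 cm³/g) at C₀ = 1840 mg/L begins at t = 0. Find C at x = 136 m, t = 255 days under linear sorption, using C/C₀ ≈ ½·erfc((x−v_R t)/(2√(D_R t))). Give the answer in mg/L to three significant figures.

Retardation factor R = 1 + ρ_b·K_d/n = 1 + 1.86 × 0.37/0.38 = 2.811.
Sorption retards both mechanisms: v_R = v/R = 0.5514 m/day, D_R = D/R = 0.01530 m²/day.
v_R·t = 0.5514 × 255 = 140.607 m; 2√(D_R t) = 3.950 m; argument = (136 − 140.607)/3.950 = -1.166.
C = C₀ × ½·erfc(-1.166) = 1840 × 0.9504 = 1750 mg/L.

1750 mg/L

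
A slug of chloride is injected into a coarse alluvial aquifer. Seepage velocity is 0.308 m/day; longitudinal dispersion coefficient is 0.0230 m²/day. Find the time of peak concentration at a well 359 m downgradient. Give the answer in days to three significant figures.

For the 1D instantaneous-source solution, setting ∂C/∂t = 0 at fixed x gives v²t² + 2Dt − x² = 0, so t = (√(D² + v²x²) − D)/v².
√(D² + v²x²) = √(0.0230² + 0.308² × 359²) = 110.6; v² = 0.094864.
t = (110.6 − 0.0230)/0.094864 = 1170 days (vs. the pure-advection estimate x/v = 1170 d).

1170 days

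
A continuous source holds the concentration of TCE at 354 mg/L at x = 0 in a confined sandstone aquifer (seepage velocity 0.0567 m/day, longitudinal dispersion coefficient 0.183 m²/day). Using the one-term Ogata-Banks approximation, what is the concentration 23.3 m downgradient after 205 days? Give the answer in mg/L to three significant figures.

For a continuous step input, C/C₀ ≈ ½·erfc((x−vt)/(2√(Dt))).
vt = 0.0567 × 205 = 11.6235 m and 2√(Dt) = 2√(0.183 × 205) = 12.25 m.
Argument (x−vt)/(2√(Dt)) = (23.3 − 11.6235)/12.25 = 0.9532; ½·erfc(0.9532) = 0.08882.
C = 354 × 0.08882 = 31.4 mg/L.

31.4 mg/L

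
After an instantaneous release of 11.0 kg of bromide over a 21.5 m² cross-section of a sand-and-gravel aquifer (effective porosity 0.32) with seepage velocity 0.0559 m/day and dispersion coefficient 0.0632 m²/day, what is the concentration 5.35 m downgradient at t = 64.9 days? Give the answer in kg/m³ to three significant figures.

0.186 kg/m³

For an instantaneous plane source, C(x,t) = M/(n_e·A·√(4πDt)) · exp(−(x−vt)²/(4Dt)), with n_e·A the pore (flow) area.
Plume center vt = 0.0559 × 64.9 = 3.62791 m, so the well at 5.35 m is 1.72209 m downgradient of the peak.
√(4πDt) = 7.179 m, giving peak height M/(n_e·A·√(4πDt)) = 11.0/(0.32 × 21.5 × 7.179) = 0.2227 kg/m³.
(x−vt)²/(4Dt) = (1.72209)²/(4 × 0.0632 × 64.9) = 0.1808; exp(−0.1808) = 0.8346.
C = 0.2227 × 0.8346 = 0.186 kg/m³.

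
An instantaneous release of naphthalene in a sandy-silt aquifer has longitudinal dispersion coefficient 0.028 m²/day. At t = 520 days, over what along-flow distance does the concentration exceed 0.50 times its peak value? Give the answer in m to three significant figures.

The plume is Gaussian with σ = √(2Dt) = √(2 × 0.028 × 520) = 5.396 m.
C/C_peak = exp(−Δx²/(2σ²)) = 0.50 ⇒ Δx = σ·√(−2 ln 0.50) = 5.396 × 1.177 = 6.351 m.
Width = 2Δx = 12.7 m.

12.7 m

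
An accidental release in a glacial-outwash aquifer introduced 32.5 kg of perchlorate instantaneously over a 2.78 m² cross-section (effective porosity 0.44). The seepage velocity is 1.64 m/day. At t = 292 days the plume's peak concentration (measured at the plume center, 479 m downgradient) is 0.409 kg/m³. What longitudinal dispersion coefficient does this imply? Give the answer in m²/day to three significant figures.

At the plume center C_max = M/(n_e·A·√(4πDt)), so D = M²/(4πt·(n_e·A·C_max)²).
n_e·A·C_max = 0.44 × 2.78 × 0.409 = 0.5003 kg/m.
D = 32.5²/(4π × 292 × 0.5003²) = 1.15 m²/day.

1.15 m²/day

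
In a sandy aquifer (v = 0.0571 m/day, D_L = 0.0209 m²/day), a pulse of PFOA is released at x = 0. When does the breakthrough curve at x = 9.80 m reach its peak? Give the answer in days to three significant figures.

165 days

For the 1D instantaneous-source solution, setting ∂C/∂t = 0 at fixed x gives v²t² + 2Dt − x² = 0, so t = (√(D² + v²x²) − D)/v².
√(D² + v²x²) = √(0.0209² + 0.0571² × 9.80²) = 0.5600; v² = 0.00326041.
t = (0.5600 − 0.0209)/0.00326041 = 165 days (vs. the pure-advection estimate x/v = 172 d).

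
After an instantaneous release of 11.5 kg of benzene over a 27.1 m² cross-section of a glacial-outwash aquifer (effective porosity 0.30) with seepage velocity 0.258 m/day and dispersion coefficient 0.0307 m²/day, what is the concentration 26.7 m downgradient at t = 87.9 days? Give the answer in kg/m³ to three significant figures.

For an instantaneous plane source, C(x,t) = M/(n_e·A·√(4πDt)) · exp(−(x−vt)²/(4Dt)), with n_e·A the pore (flow) area.
Plume center vt = 0.258 × 87.9 = 22.6782 m, so the well at 26.7 m is 4.0218 m downgradient of the peak.
√(4πDt) = 5.823 m, giving peak height M/(n_e·A·√(4πDt)) = 11.5/(0.30 × 27.1 × 5.823) = 0.2429 kg/m³.
(x−vt)²/(4Dt) = (4.0218)²/(4 × 0.0307 × 87.9) = 1.498; exp(−1.498) = 0.2236.
C = 0.2429 × 0.2236 = 0.0543 kg/m³.

0.0543 kg/m³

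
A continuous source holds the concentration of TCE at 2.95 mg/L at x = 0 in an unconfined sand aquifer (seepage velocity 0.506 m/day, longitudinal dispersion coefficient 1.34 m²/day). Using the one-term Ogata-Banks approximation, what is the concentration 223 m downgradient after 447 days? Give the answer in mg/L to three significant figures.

1.58 mg/L

For a continuous step input, C/C₀ ≈ ½·erfc((x−vt)/(2√(Dt))).
vt = 0.506 × 447 = 226.182 m and 2√(Dt) = 2√(1.34 × 447) = 48.95 m.
Argument (x−vt)/(2√(Dt)) = (223 − 226.182)/48.95 = -0.06501; ½·erfc(-0.06501) = 0.5366.
C = 2.95 × 0.5366 = 1.58 mg/L.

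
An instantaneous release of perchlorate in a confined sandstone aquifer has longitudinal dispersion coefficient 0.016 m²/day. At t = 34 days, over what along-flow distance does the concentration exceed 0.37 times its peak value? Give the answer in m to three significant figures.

2.94 m

The plume is Gaussian with σ = √(2Dt) = √(2 × 0.016 × 34) = 1.043 m.
C/C_peak = exp(−Δx²/(2σ²)) = 0.37 ⇒ Δx = σ·√(−2 ln 0.37) = 1.043 × 1.410 = 1.471 m.
Width = 2Δx = 2.94 m.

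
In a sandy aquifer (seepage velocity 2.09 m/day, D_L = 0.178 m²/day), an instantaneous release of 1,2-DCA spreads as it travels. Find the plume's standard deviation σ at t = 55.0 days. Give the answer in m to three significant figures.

Dispersive spreading gives a Gaussian with σ² = 2Dt; advection only shifts the center.
σ = √(2 × 0.178 × 55.0) = 4.42 m.

4.42 m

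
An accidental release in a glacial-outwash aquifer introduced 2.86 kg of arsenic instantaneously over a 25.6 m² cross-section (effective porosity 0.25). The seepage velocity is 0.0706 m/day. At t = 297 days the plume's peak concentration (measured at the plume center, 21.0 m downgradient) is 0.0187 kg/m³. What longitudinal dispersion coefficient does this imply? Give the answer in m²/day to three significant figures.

0.153 m²/day

At the plume center C_max = M/(n_e·A·√(4πDt)), so D = M²/(4πt·(n_e·A·C_max)²).
n_e·A·C_max = 0.25 × 25.6 × 0.0187 = 0.1197 kg/m.
D = 2.86²/(4π × 297 × 0.1197²) = 0.153 m²/day.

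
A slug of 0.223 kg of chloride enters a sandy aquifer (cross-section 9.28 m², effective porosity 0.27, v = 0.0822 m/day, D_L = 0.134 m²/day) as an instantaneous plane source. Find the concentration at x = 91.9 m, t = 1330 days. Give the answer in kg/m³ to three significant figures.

For an instantaneous plane source, C(x,t) = M/(n_e·A·√(4πDt)) · exp(−(x−vt)²/(4Dt)), with n_e·A the pore (flow) area.
Plume center vt = 0.0822 × 1330 = 109.326 m, so the well at 91.9 m is 17.426 m upgradient of the peak.
√(4πDt) = 47.32 m, giving peak height M/(n_e·A·√(4πDt)) = 0.223/(0.27 × 9.28 × 47.32) = 0.001881 kg/m³.
(x−vt)²/(4Dt) = (-17.426)²/(4 × 0.134 × 1330) = 0.4260; exp(−0.4260) = 0.6531.
C = 0.001881 × 0.6531 = 0.00123 kg/m³.

0.00123 kg/m³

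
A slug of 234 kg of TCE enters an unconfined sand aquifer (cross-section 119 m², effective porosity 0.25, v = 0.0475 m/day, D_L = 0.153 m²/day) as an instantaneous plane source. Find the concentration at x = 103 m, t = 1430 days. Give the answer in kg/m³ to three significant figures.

For an instantaneous plane source, C(x,t) = M/(n_e·A·√(4πDt)) · exp(−(x−vt)²/(4Dt)), with n_e·A the pore (flow) area.
Plume center vt = 0.0475 × 1430 = 67.925 m, so the well at 103 m is 35.075 m downgradient of the peak.
√(4πDt) = 52.43 m, giving peak height M/(n_e·A·√(4πDt)) = 234/(0.25 × 119 × 52.43) = 0.1500 kg/m³.
(x−vt)²/(4Dt) = (35.075)²/(4 × 0.153 × 1430) = 1.406; exp(−1.406) = 0.2451.
C = 0.1500 × 0.2451 = 0.0368 kg/m³.

0.0368 kg/m³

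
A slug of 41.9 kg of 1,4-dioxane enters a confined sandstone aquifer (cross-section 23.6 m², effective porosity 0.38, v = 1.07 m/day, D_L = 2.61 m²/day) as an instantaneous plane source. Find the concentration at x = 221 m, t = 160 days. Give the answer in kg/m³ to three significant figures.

0.0146 kg/m³

For an instantaneous plane source, C(x,t) = M/(n_e·A·√(4πDt)) · exp(−(x−vt)²/(4Dt)), with n_e·A the pore (flow) area.
Plume center vt = 1.07 × 160 = 171.2 m, so the well at 221 m is 49.8 m downgradient of the peak.
√(4πDt) = 72.44 m, giving peak height M/(n_e·A·√(4πDt)) = 41.9/(0.38 × 23.6 × 72.44) = 0.06450 kg/m³.
(x−vt)²/(4Dt) = (49.8)²/(4 × 2.61 × 160) = 1.485; exp(−1.485) = 0.2265.
C = 0.06450 × 0.2265 = 0.0146 kg/m³.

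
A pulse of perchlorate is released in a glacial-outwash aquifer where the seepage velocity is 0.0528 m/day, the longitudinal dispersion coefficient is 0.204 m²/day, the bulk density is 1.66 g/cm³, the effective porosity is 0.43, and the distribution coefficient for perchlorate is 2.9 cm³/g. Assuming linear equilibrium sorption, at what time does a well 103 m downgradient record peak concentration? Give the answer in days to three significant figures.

22900 days

Retardation factor R = 1 + ρ_b·K_d/n = 1 + 1.66 × 2.9/0.43 = 12.20.
Sorption retards both mechanisms: v_R = v/R = 0.004328 m/day, D_R = D/R = 0.01672 m²/day.
Peak time from v_R²t² + 2D_R t − x² = 0: t = (√(D_R² + v_R²x²) − D_R)/v_R².
√(D_R² + v_R²x²) = √(0.01672² + 0.004328² × 103²) = 0.4461; v_R² = 1.873e-05.
t = (0.4461 − 0.01672)/1.873e-05 = 22900 days.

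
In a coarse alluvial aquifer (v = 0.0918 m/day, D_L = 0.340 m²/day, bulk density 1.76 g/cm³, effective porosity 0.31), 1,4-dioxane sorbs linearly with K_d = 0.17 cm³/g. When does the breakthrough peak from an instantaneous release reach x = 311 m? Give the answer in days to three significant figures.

Retardation factor R = 1 + ρ_b·K_d/n = 1 + 1.76 × 0.17/0.31 = 1.965.
Sorption retards both mechanisms: v_R = v/R = 0.04672 m/day, D_R = D/R = 0.1730 m²/day.
Peak time from v_R²t² + 2D_R t − x² = 0: t = (√(D_R² + v_R²x²) − D_R)/v_R².
√(D_R² + v_R²x²) = √(0.1730² + 0.04672² × 311²) = 14.53; v_R² = 0.002183.
t = (14.53 − 0.1730)/0.002183 = 6580 days.

6580 days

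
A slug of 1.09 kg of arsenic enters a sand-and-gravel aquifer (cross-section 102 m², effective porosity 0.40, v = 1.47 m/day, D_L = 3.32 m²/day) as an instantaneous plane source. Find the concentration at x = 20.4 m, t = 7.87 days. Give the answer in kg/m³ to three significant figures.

For an instantaneous plane source, C(x,t) = M/(n_e·A·√(4πDt)) · exp(−(x−vt)²/(4Dt)), with n_e·A the pore (flow) area.
Plume center vt = 1.47 × 7.87 = 11.5689 m, so the well at 20.4 m is 8.8311 m downgradient of the peak.
√(4πDt) = 18.12 m, giving peak height M/(n_e·A·√(4πDt)) = 1.09/(0.40 × 102 × 18.12) = 0.001474 kg/m³.
(x−vt)²/(4Dt) = (8.8311)²/(4 × 3.32 × 7.87) = 0.7462; exp(−0.7462) = 0.4742.
C = 0.001474 × 0.4742 = 0.000699 kg/m³.

0.000699 kg/m³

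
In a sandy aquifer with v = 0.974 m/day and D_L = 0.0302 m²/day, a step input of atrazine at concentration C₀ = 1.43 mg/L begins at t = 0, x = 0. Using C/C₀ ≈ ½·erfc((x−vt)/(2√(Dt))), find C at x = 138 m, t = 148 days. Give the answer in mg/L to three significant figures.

For a continuous step input, C/C₀ ≈ ½·erfc((x−vt)/(2√(Dt))).
vt = 0.974 × 148 = 144.152 m and 2√(Dt) = 2√(0.0302 × 148) = 4.228 m.
Argument (x−vt)/(2√(Dt)) = (138 − 144.152)/4.228 = -1.455; ½·erfc(-1.455) = 0.9802.
C = 1.43 × 0.9802 = 1.40 mg/L.

1.40 mg/L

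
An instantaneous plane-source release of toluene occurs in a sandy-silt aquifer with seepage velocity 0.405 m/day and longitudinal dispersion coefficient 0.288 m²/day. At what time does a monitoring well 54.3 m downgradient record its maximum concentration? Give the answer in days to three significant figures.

132 days

For the 1D instantaneous-source solution, setting ∂C/∂t = 0 at fixed x gives v²t² + 2Dt − x² = 0, so t = (√(D² + v²x²) − D)/v².
√(D² + v²x²) = √(0.288² + 0.405² × 54.3²) = 21.99; v² = 0.164025.
t = (21.99 − 0.288)/0.164025 = 132 days (vs. the pure-advection estimate x/v = 134 d).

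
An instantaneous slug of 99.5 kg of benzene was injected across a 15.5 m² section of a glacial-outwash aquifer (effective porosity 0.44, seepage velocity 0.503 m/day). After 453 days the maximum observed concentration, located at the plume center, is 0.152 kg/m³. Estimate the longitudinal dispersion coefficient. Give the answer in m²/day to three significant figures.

1.62 m²/day

At the plume center C_max = M/(n_e·A·√(4πDt)), so D = M²/(4πt·(n_e·A·C_max)²).
n_e·A·C_max = 0.44 × 15.5 × 0.152 = 1.037 kg/m.
D = 99.5²/(4π × 453 × 1.037²) = 1.62 m²/day.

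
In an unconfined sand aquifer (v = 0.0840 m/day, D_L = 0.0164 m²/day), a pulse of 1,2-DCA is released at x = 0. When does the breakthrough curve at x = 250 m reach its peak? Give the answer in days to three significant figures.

For the 1D instantaneous-source solution, setting ∂C/∂t = 0 at fixed x gives v²t² + 2Dt − x² = 0, so t = (√(D² + v²x²) − D)/v².
√(D² + v²x²) = √(0.0164² + 0.0840² × 250²) = 21.00; v² = 0.007056.
t = (21.00 − 0.0164)/0.007056 = 2970 days (vs. the pure-advection estimate x/v = 2980 d).

2970 days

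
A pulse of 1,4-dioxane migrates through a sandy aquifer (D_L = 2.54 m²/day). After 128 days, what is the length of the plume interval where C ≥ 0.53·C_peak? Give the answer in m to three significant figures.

The plume is Gaussian with σ = √(2Dt) = √(2 × 2.54 × 128) = 25.50 m.
C/C_peak = exp(−Δx²/(2σ²)) = 0.53 ⇒ Δx = σ·√(−2 ln 0.53) = 25.50 × 1.127 = 28.74 m.
Width = 2Δx = 57.5 m.

57.5 m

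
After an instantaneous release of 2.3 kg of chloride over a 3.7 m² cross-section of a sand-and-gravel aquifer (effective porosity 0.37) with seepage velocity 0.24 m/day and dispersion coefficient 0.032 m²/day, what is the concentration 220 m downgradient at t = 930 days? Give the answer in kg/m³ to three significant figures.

For an instantaneous plane source, C(x,t) = M/(n_e·A·√(4πDt)) · exp(−(x−vt)²/(4Dt)), with n_e·A the pore (flow) area.
Plume center vt = 0.24 × 930 = 223.2 m, so the well at 220 m is 3.2 m upgradient of the peak.
√(4πDt) = 19.34 m, giving peak height M/(n_e·A·√(4πDt)) = 2.3/(0.37 × 3.7 × 19.34) = 0.08687 kg/m³.
(x−vt)²/(4Dt) = (-3.2)²/(4 × 0.032 × 930) = 0.08602; exp(−0.08602) = 0.9176.
C = 0.08687 × 0.9176 = 0.0797 kg/m³.

0.0797 kg/m³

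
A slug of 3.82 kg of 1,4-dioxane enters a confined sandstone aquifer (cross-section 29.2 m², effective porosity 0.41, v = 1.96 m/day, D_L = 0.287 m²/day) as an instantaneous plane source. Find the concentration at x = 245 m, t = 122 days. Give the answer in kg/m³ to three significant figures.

For an instantaneous plane source, C(x,t) = M/(n_e·A·√(4πDt)) · exp(−(x−vt)²/(4Dt)), with n_e·A the pore (flow) area.
Plume center vt = 1.96 × 122 = 239.12 m, so the well at 245 m is 5.88 m downgradient of the peak.
√(4πDt) = 20.98 m, giving peak height M/(n_e·A·√(4πDt)) = 3.82/(0.41 × 29.2 × 20.98) = 0.01521 kg/m³.
(x−vt)²/(4Dt) = (5.88)²/(4 × 0.287 × 122) = 0.2469; exp(−0.2469) = 0.7812.
C = 0.01521 × 0.7812 = 0.0119 kg/m³.

0.0119 kg/m³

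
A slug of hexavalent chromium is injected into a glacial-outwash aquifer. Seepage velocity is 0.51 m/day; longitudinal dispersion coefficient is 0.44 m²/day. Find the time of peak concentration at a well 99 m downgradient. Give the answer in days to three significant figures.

192 days

For the 1D instantaneous-source solution, setting ∂C/∂t = 0 at fixed x gives v²t² + 2Dt − x² = 0, so t = (√(D² + v²x²) − D)/v².
√(D² + v²x²) = √(0.44² + 0.51² × 99²) = 50.49; v² = 0.2601.
t = (50.49 − 0.44)/0.2601 = 192 days (vs. the pure-advection estimate x/v = 194 d).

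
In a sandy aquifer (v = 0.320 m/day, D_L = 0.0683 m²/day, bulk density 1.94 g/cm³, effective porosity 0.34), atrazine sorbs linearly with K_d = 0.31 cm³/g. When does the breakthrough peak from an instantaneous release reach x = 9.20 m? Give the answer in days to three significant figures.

Retardation factor R = 1 + ρ_b·K_d/n = 1 + 1.94 × 0.31/0.34 = 2.769.
Sorption retards both mechanisms: v_R = v/R = 0.1156 m/day, D_R = D/R = 0.02467 m²/day.
Peak time from v_R²t² + 2D_R t − x² = 0: t = (√(D_R² + v_R²x²) − D_R)/v_R².
√(D_R² + v_R²x²) = √(0.02467² + 0.1156² × 9.20²) = 1.064; v_R² = 0.01336.
t = (1.064 − 0.02467)/0.01336 = 77.8 days.

77.8 days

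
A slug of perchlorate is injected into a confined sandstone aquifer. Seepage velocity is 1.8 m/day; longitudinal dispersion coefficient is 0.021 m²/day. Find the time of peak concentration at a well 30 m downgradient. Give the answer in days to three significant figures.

16.7 days

For the 1D instantaneous-source solution, setting ∂C/∂t = 0 at fixed x gives v²t² + 2Dt − x² = 0, so t = (√(D² + v²x²) − D)/v².
√(D² + v²x²) = √(0.021² + 1.8² × 30²) = 54.00; v² = 3.24.
t = (54.00 − 0.021)/3.24 = 16.7 days (vs. the pure-advection estimate x/v = 16.7 d).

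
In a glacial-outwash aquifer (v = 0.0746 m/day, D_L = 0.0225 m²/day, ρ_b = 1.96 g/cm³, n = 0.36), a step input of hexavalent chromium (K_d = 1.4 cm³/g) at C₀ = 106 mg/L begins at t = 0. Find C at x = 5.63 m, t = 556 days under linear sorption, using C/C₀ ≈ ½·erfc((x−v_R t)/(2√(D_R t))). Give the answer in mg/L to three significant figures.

33.4 mg/L

Retardation factor R = 1 + ρ_b·K_d/n = 1 + 1.96 × 1.4/0.36 = 8.622.
Sorption retards both mechanisms: v_R = v/R = 0.008652 m/day, D_R = D/R = 0.002610 m²/day.
v_R·t = 0.008652 × 556 = 4.810512 m; 2√(D_R t) = 2.409 m; argument = (5.63 − 4.810512)/2.409 = 0.3402.
C = C₀ × ½·erfc(0.3402) = 106 × 0.3152 = 33.4 mg/L.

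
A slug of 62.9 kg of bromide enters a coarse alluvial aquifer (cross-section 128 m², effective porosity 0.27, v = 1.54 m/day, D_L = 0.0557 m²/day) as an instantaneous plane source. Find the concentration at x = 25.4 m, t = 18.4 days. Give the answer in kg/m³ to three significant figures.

0.0619 kg/m³

For an instantaneous plane source, C(x,t) = M/(n_e·A·√(4πDt)) · exp(−(x−vt)²/(4Dt)), with n_e·A the pore (flow) area.
Plume center vt = 1.54 × 18.4 = 28.336 m, so the well at 25.4 m is 2.936 m upgradient of the peak.
√(4πDt) = 3.589 m, giving peak height M/(n_e·A·√(4πDt)) = 62.9/(0.27 × 128 × 3.589) = 0.5071 kg/m³.
(x−vt)²/(4Dt) = (-2.936)²/(4 × 0.0557 × 18.4) = 2.103; exp(−2.103) = 0.1221.
C = 0.5071 × 0.1221 = 0.0619 kg/m³.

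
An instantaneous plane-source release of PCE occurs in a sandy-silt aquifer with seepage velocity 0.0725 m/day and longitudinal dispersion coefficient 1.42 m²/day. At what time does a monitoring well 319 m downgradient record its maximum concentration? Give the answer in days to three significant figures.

4140 days

For the 1D instantaneous-source solution, setting ∂C/∂t = 0 at fixed x gives v²t² + 2Dt − x² = 0, so t = (√(D² + v²x²) − D)/v².
√(D² + v²x²) = √(1.42² + 0.0725² × 319²) = 23.17; v² = 0.00525625.
t = (23.17 − 1.42)/0.00525625 = 4140 days (vs. the pure-advection estimate x/v = 4400 d).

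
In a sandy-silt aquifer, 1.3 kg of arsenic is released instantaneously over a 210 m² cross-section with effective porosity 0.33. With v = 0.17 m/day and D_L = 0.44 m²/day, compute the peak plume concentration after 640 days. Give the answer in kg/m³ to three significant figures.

0.000315 kg/m³

The peak of an instantaneous 1D plume sits at x = vt; there the Gaussian factor is 1 and C_max = M/(n_e·A·√(4πDt)), where n_e·A is the pore area the mass is dissolved in.
√(4πDt) = √(4π × 0.44 × 640) = 59.49 m, so C_max = 1.3/(0.33 × 210 × 59.49) = 0.000315 kg/m³.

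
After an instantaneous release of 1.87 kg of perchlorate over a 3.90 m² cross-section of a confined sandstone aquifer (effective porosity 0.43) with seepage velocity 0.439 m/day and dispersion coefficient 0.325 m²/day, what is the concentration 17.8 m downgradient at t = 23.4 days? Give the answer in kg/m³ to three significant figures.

For an instantaneous plane source, C(x,t) = M/(n_e·A·√(4πDt)) · exp(−(x−vt)²/(4Dt)), with n_e·A the pore (flow) area.
Plume center vt = 0.439 × 23.4 = 10.2726 m, so the well at 17.8 m is 7.5274 m downgradient of the peak.
√(4πDt) = 9.776 m, giving peak height M/(n_e·A·√(4πDt)) = 1.87/(0.43 × 3.90 × 9.776) = 0.1141 kg/m³.
(x−vt)²/(4Dt) = (7.5274)²/(4 × 0.325 × 23.4) = 1.863; exp(−1.863) = 0.1552.
C = 0.1141 × 0.1552 = 0.0177 kg/m³.

0.0177 kg/m³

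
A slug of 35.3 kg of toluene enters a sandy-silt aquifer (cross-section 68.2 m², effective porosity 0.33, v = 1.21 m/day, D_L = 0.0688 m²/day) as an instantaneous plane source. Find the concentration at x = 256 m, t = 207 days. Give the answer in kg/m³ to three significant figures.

0.0685 kg/m³

For an instantaneous plane source, C(x,t) = M/(n_e·A·√(4πDt)) · exp(−(x−vt)²/(4Dt)), with n_e·A the pore (flow) area.
Plume center vt = 1.21 × 207 = 250.47 m, so the well at 256 m is 5.53 m downgradient of the peak.
√(4πDt) = 13.38 m, giving peak height M/(n_e·A·√(4πDt)) = 35.3/(0.33 × 68.2 × 13.38) = 0.1172 kg/m³.
(x−vt)²/(4Dt) = (5.53)²/(4 × 0.0688 × 207) = 0.5368; exp(−0.5368) = 0.5846.
C = 0.1172 × 0.5846 = 0.0685 kg/m³.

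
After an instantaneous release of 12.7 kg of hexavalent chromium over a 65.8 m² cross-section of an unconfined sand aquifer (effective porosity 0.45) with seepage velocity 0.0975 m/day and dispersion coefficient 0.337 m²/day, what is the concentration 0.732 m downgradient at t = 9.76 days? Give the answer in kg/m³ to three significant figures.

For an instantaneous plane source, C(x,t) = M/(n_e·A·√(4πDt)) · exp(−(x−vt)²/(4Dt)), with n_e·A the pore (flow) area.
Plume center vt = 0.0975 × 9.76 = 0.9516 m, so the well at 0.732 m is 0.2196 m upgradient of the peak.
√(4πDt) = 6.429 m, giving peak height M/(n_e·A·√(4πDt)) = 12.7/(0.45 × 65.8 × 6.429) = 0.06671 kg/m³.
(x−vt)²/(4Dt) = (-0.2196)²/(4 × 0.337 × 9.76) = 0.003665; exp(−0.003665) = 0.9963.
C = 0.06671 × 0.9963 = 0.0665 kg/m³.

0.0665 kg/m³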